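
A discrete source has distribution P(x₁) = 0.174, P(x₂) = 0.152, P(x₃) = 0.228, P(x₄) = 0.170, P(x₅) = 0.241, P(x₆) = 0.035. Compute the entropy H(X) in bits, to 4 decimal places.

2.4370 bits

H = −Σ pᵢ log₂ pᵢ.
−0.174·log₂(0.174) = 0.4390
−0.152·log₂(0.152) = 0.4131
−0.228·log₂(0.228) = 0.4863
−0.170·log₂(0.170) = 0.4346
−0.241·log₂(0.241) = 0.4947
−0.035·log₂(0.035) = 0.1693
Sum ≈ 2.4370 → 2.4370 bits.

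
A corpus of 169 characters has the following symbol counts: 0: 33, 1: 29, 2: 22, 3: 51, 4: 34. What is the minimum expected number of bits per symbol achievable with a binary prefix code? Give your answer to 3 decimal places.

2.302 bits/symbol

Probabilities are the counts divided by 169.
Repeatedly combine the two least-probable nodes; the expected code length is the sum of the merged weights.
merge 22/169 + 29/169 → 51/169
merge 33/169 + 34/169 → 67/169
merge 51/169 + 51/169 → 102/169
merge 67/169 + 102/169 → 1
L = 51/169 + 67/169 + 102/169 + 1 = 389/169 ≈ 2.302 bits/symbol.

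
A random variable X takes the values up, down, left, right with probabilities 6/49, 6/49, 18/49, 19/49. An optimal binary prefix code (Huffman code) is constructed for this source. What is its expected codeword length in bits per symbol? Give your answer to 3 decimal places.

1.857 bits/symbol

Repeatedly combine the two least-probable nodes; the expected code length is the sum of the merged weights.
merge 6/49 + 6/49 → 12/49
merge 12/49 + 18/49 → 30/49
merge 19/49 + 30/49 → 1
L = 12/49 + 30/49 + 1 = 13/7 ≈ 1.857 bits/symbol.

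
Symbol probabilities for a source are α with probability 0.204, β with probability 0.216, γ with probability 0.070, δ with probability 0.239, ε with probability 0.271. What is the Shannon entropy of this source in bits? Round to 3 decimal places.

2.218 bits

H = −Σ pᵢ log₂ pᵢ.
−0.204·log₂(0.204) = 0.4678
−0.216·log₂(0.216) = 0.4776
−0.070·log₂(0.070) = 0.2686
−0.239·log₂(0.239) = 0.4935
−0.271·log₂(0.271) = 0.5105
Sum ≈ 2.2179 → 2.218 bits.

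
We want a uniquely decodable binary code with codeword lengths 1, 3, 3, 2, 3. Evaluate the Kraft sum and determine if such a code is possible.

1.125; no

With common denominator 2^3 = 8: Σ 2^(−ℓᵢ) = 4/8 + 1/8 + 1/8 + 2/8 + 1/8 = 9/8 = 1.125.
Kraft's inequality requires Σ ≤ 1; here Σ = 1.125 > 1, so no such prefix code exists.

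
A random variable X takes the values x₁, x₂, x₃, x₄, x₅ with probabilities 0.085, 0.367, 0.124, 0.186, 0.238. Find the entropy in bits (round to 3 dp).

2.151 bits

H = −Σ pᵢ log₂ pᵢ.
−0.085·log₂(0.085) = 0.3023
−0.367·log₂(0.367) = 0.5307
−0.124·log₂(0.124) = 0.3734
−0.186·log₂(0.186) = 0.4514
−0.238·log₂(0.238) = 0.4929
Sum ≈ 2.1507 → 2.151 bits.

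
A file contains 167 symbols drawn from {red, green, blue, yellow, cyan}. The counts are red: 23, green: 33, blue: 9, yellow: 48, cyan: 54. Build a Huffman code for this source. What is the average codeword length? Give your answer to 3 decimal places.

2.192 bits/symbol

Probabilities are the counts divided by 167.
Repeatedly combine the two least-probable nodes; the expected code length is the sum of the merged weights.
merge 9/167 + 23/167 → 32/167
merge 32/167 + 33/167 → 65/167
merge 48/167 + 54/167 → 102/167
merge 65/167 + 102/167 → 1
L = 32/167 + 65/167 + 102/167 + 1 = 366/167 ≈ 2.192 bits/symbol.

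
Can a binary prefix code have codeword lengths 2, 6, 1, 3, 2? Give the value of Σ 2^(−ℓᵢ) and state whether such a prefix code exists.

With common denominator 2^6 = 64: Σ 2^(−ℓᵢ) = 16/64 + 1/64 + 32/64 + 8/64 + 16/64 = 73/64 = 1.140625.
Kraft's inequality requires Σ ≤ 1; here Σ = 1.140625 > 1, so no such prefix code exists.

1.140625; no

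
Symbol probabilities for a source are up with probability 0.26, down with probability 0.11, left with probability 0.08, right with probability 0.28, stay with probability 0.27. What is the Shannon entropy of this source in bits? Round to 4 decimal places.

H = −Σ pᵢ log₂ pᵢ.
−0.26·log₂(0.26) = 0.5053
−0.11·log₂(0.11) = 0.3503
−0.08·log₂(0.08) = 0.2915
−0.28·log₂(0.28) = 0.5142
−0.27·log₂(0.27) = 0.5100
Sum ≈ 2.1713 → 2.1713 bits.

2.1713 bits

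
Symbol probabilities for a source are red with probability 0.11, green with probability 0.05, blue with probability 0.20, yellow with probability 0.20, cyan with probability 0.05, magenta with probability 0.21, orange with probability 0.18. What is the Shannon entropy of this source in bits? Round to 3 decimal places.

H = −Σ pᵢ log₂ pᵢ.
−0.11·log₂(0.11) = 0.3503
−0.05·log₂(0.05) = 0.2161
−0.20·log₂(0.20) = 0.4644
−0.20·log₂(0.20) = 0.4644
−0.05·log₂(0.05) = 0.2161
−0.21·log₂(0.21) = 0.4728
−0.18·log₂(0.18) = 0.4453
Sum ≈ 2.6294 → 2.629 bits.

2.629 bits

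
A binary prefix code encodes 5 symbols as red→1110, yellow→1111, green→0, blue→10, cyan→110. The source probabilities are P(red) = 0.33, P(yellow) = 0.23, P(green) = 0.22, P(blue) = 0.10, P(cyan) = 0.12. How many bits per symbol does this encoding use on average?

L̄ = Σ pᵢ·ℓᵢ = 0.33·4 + 0.23·4 + 0.22·1 + 0.10·2 + 0.12·3 = 3.02 bits/symbol.

3.02 bits/symbol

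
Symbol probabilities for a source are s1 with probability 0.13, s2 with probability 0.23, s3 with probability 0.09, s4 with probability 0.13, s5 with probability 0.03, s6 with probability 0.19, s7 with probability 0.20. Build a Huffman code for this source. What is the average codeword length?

2.69 bits/symbol

Repeatedly combine the two least-probable nodes; the expected code length is the sum of the merged weights.
merge 3/100 + 9/100 → 3/25
merge 3/25 + 13/100 → 1/4
merge 13/100 + 19/100 → 8/25
merge 1/5 + 23/100 → 43/100
merge 1/4 + 8/25 → 57/100
merge 43/100 + 57/100 → 1
L = 3/25 + 1/4 + 8/25 + 43/100 + 57/100 + 1 = 269/100 = 2.69 bits/symbol.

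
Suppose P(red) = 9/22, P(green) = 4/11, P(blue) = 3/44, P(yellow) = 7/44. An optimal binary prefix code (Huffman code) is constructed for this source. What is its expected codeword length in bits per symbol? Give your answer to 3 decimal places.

1.818 bits/symbol

Repeatedly combine the two least-probable nodes; the expected code length is the sum of the merged weights.
merge 3/44 + 7/44 → 5/22
merge 5/22 + 4/11 → 13/22
merge 9/22 + 13/22 → 1
L = 5/22 + 13/22 + 1 = 20/11 ≈ 1.818 bits/symbol.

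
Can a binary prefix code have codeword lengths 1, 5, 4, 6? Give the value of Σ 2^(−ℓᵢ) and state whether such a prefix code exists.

With common denominator 2^6 = 64: Σ 2^(−ℓᵢ) = 32/64 + 2/64 + 4/64 + 1/64 = 39/64 = 0.609375.
Kraft's inequality requires Σ ≤ 1; here Σ = 0.609375 ≤ 1, so such a prefix code exists.

0.609375; yes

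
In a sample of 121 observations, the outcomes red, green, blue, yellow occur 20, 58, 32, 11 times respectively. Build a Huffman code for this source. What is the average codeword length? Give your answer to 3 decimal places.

1.777 bits/symbol

Probabilities are the counts divided by 121.
Repeatedly combine the two least-probable nodes; the expected code length is the sum of the merged weights.
merge 1/11 + 20/121 → 31/121
merge 31/121 + 32/121 → 63/121
merge 58/121 + 63/121 → 1
L = 31/121 + 63/121 + 1 = 215/121 ≈ 1.777 bits/symbol.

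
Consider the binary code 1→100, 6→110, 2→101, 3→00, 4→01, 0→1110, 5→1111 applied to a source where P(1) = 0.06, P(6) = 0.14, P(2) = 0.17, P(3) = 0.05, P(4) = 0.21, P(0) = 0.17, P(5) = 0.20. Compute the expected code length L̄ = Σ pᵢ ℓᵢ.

3.11 bits/symbol

L̄ = Σ pᵢ·ℓᵢ = 0.06·3 + 0.14·3 + 0.17·3 + 0.05·2 + 0.21·2 + 0.17·4 + 0.20·4 = 3.11 bits/symbol.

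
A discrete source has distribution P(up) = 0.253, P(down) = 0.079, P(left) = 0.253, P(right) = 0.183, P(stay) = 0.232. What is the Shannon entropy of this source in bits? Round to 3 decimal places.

H = −Σ pᵢ log₂ pᵢ.
−0.253·log₂(0.253) = 0.5016
−0.079·log₂(0.079) = 0.2893
−0.253·log₂(0.253) = 0.5016
−0.183·log₂(0.183) = 0.4484
−0.232·log₂(0.232) = 0.4890
Sum ≈ 2.2300 → 2.230 bits.

2.230 bits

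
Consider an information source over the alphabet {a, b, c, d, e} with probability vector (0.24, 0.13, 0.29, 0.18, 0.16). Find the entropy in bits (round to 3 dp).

2.263 bits

H = −Σ pᵢ log₂ pᵢ.
−0.24·log₂(0.24) = 0.4941
−0.13·log₂(0.13) = 0.3826
−0.29·log₂(0.29) = 0.5179
−0.18·log₂(0.18) = 0.4453
−0.16·log₂(0.16) = 0.4230
Sum ≈ 2.2630 → 2.263 bits.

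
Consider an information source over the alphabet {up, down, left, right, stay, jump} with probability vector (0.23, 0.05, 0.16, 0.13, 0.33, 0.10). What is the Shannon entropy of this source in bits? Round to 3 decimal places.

H = −Σ pᵢ log₂ pᵢ.
−0.23·log₂(0.23) = 0.4877
−0.05·log₂(0.05) = 0.2161
−0.16·log₂(0.16) = 0.4230
−0.13·log₂(0.13) = 0.3826
−0.33·log₂(0.33) = 0.5278
−0.10·log₂(0.10) = 0.3322
Sum ≈ 2.3694 → 2.369 bits.

2.369 bits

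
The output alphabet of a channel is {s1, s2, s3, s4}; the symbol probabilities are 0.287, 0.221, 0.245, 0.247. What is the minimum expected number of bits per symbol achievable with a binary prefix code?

2 bits/symbol

Repeatedly combine the two least-probable nodes; the expected code length is the sum of the merged weights.
merge 221/1000 + 49/200 → 233/500
merge 247/1000 + 287/1000 → 267/500
merge 233/500 + 267/500 → 1
L = 233/500 + 267/500 + 1 = 2 bits/symbol.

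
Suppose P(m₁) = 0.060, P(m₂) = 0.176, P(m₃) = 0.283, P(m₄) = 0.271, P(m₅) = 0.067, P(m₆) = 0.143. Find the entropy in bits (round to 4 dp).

H = −Σ pᵢ log₂ pᵢ.
−0.060·log₂(0.060) = 0.2435
−0.176·log₂(0.176) = 0.4411
−0.283·log₂(0.283) = 0.5154
−0.271·log₂(0.271) = 0.5105
−0.067·log₂(0.067) = 0.2613
−0.143·log₂(0.143) = 0.4012
Sum ≈ 2.3730 → 2.3730 bits.

2.3730 bits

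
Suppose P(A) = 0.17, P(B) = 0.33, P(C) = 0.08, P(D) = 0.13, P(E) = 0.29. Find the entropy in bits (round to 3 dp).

H = −Σ pᵢ log₂ pᵢ.
−0.17·log₂(0.17) = 0.4346
−0.33·log₂(0.33) = 0.5278
−0.08·log₂(0.08) = 0.2915
−0.13·log₂(0.13) = 0.3826
−0.29·log₂(0.29) = 0.5179
Sum ≈ 2.1545 → 2.154 bits.

2.154 bits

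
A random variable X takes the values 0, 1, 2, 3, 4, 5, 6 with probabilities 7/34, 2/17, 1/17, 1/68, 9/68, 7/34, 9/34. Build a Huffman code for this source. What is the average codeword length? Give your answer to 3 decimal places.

Repeatedly combine the two least-probable nodes; the expected code length is the sum of the merged weights.
merge 1/68 + 1/17 → 5/68
merge 5/68 + 2/17 → 13/68
merge 9/68 + 13/68 → 11/34
merge 7/34 + 7/34 → 7/17
merge 9/34 + 11/34 → 10/17
merge 7/17 + 10/17 → 1
L = 5/68 + 13/68 + 11/34 + 7/17 + 10/17 + 1 = 44/17 ≈ 2.588 bits/symbol.

2.588 bits/symbol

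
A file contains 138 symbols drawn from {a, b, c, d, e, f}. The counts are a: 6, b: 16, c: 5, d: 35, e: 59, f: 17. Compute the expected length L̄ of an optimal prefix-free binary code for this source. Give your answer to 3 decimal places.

Probabilities are the counts divided by 138.
Repeatedly combine the two least-probable nodes; the expected code length is the sum of the merged weights.
merge 5/138 + 1/23 → 11/138
merge 11/138 + 8/69 → 9/46
merge 17/138 + 9/46 → 22/69
merge 35/138 + 22/69 → 79/138
merge 59/138 + 79/138 → 1
L = 11/138 + 9/46 + 22/69 + 79/138 + 1 = 13/6 ≈ 2.167 bits/symbol.

2.167 bits/symbol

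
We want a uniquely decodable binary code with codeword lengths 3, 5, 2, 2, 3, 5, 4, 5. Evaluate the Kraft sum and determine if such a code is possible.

0.90625; yes

With common denominator 2^5 = 32: Σ 2^(−ℓᵢ) = 4/32 + 1/32 + 8/32 + 8/32 + 4/32 + 1/32 + 2/32 + 1/32 = 29/32 = 0.90625.
Kraft's inequality requires Σ ≤ 1; here Σ = 0.90625 ≤ 1, so such a prefix code exists.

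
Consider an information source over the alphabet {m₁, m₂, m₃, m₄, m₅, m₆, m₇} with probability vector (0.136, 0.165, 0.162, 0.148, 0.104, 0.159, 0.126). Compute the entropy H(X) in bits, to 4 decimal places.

2.7917 bits

H = −Σ pᵢ log₂ pᵢ.
−0.136·log₂(0.136) = 0.3915
−0.165·log₂(0.165) = 0.4289
−0.162·log₂(0.162) = 0.4254
−0.148·log₂(0.148) = 0.4079
−0.104·log₂(0.104) = 0.3396
−0.159·log₂(0.159) = 0.4218
−0.126·log₂(0.126) = 0.3766
Sum ≈ 2.7917 → 2.7917 bits.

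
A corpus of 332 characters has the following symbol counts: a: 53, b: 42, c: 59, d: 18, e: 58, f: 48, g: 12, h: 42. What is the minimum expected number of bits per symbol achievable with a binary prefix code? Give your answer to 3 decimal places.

Probabilities are the counts divided by 332.
Repeatedly combine the two least-probable nodes; the expected code length is the sum of the merged weights.
merge 3/83 + 9/166 → 15/166
merge 15/166 + 21/166 → 18/83
merge 21/166 + 12/83 → 45/166
merge 53/332 + 29/166 → 111/332
merge 59/332 + 18/83 → 131/332
merge 45/166 + 111/332 → 201/332
merge 131/332 + 201/332 → 1
L = 15/166 + 18/83 + 45/166 + 111/332 + 131/332 + 201/332 + 1 = 967/332 ≈ 2.913 bits/symbol.

2.913 bits/symbol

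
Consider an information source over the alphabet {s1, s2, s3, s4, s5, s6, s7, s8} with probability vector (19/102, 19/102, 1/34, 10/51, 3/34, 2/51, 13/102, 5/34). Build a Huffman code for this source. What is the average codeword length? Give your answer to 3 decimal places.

2.843 bits/symbol

Repeatedly combine the two least-probable nodes; the expected code length is the sum of the merged weights.
merge 1/34 + 2/51 → 7/102
merge 7/102 + 3/34 → 8/51
merge 13/102 + 5/34 → 14/51
merge 8/51 + 19/102 → 35/102
merge 19/102 + 10/51 → 13/34
merge 14/51 + 35/102 → 21/34
merge 13/34 + 21/34 → 1
L = 7/102 + 8/51 + 14/51 + 35/102 + 13/34 + 21/34 + 1 = 145/51 ≈ 2.843 bits/symbol.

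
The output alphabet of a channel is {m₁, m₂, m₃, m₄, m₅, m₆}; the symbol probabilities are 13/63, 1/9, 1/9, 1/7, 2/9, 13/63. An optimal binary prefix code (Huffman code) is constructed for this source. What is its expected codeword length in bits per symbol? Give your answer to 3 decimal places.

2.571 bits/symbol

Repeatedly combine the two least-probable nodes; the expected code length is the sum of the merged weights.
merge 1/9 + 1/9 → 2/9
merge 1/7 + 13/63 → 22/63
merge 13/63 + 2/9 → 3/7
merge 2/9 + 22/63 → 4/7
merge 3/7 + 4/7 → 1
L = 2/9 + 22/63 + 3/7 + 4/7 + 1 = 18/7 ≈ 2.571 bits/symbol.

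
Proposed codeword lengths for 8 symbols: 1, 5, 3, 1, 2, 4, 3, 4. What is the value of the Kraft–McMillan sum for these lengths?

1.65625

With common denominator 2^5 = 32: Σ 2^(−ℓᵢ) = 16/32 + 1/32 + 4/32 + 16/32 + 8/32 + 2/32 + 4/32 + 2/32 = 53/32 = 1.65625.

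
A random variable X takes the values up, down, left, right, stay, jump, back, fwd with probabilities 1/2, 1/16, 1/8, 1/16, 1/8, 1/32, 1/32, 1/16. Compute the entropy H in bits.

2.3125 bits

Each probability is a power of 1/2, so log₂(1/p) is an integer.
H = Σ p·log₂(1/p) = 1/2·1 + 1/16·4 + 1/8·3 + 1/16·4 + 1/8·3 + 1/32·5 + 1/32·5 + 1/16·4 = 2.3125 bits.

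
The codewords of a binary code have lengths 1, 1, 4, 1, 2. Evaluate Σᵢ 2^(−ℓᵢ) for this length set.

1.8125

With common denominator 2^4 = 16: Σ 2^(−ℓᵢ) = 8/16 + 8/16 + 1/16 + 8/16 + 4/16 = 29/16 = 1.8125.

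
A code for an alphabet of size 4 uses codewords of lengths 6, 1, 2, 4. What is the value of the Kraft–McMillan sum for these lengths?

0.828125

With common denominator 2^6 = 64: Σ 2^(−ℓᵢ) = 1/64 + 32/64 + 16/64 + 4/64 = 53/64 = 0.828125.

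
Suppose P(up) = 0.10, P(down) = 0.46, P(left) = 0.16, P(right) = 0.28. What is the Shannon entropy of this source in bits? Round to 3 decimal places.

1.785 bits

H = −Σ pᵢ log₂ pᵢ.
−0.10·log₂(0.10) = 0.3322
−0.46·log₂(0.46) = 0.5153
−0.16·log₂(0.16) = 0.4230
−0.28·log₂(0.28) = 0.5142
Sum ≈ 1.7848 → 1.785 bits.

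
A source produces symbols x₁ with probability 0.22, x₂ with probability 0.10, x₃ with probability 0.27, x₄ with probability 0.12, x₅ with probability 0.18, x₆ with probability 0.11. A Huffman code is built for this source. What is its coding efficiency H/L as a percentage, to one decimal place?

Entropy H = −Σ p log₂ p ≈ 2.4854 bits.
Huffman merges: 1/10+11/100→21/100; 3/25+9/50→3/10; 21/100+11/50→43/100; 27/100+3/10→57/100; 43/100+57/100→1. L = 251/100 ≈ 2.5100.
Efficiency = H/L = 2.4854/2.5100 = 99.0%.

99.0%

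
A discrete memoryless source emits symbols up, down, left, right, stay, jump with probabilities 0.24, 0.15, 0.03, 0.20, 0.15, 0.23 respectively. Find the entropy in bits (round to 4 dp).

2.4190 bits

H = −Σ pᵢ log₂ pᵢ.
−0.24·log₂(0.24) = 0.4941
−0.15·log₂(0.15) = 0.4105
−0.03·log₂(0.03) = 0.1518
−0.20·log₂(0.20) = 0.4644
−0.15·log₂(0.15) = 0.4105
−0.23·log₂(0.23) = 0.4877
Sum ≈ 2.4190 → 2.4190 bits.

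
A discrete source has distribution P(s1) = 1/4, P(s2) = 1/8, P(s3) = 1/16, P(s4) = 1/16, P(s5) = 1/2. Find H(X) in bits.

Each probability is a power of 1/2, so log₂(1/p) is an integer.
H = Σ p·log₂(1/p) = 1/4·2 + 1/8·3 + 1/16·4 + 1/16·4 + 1/2·1 = 1.875 bits.

1.875 bits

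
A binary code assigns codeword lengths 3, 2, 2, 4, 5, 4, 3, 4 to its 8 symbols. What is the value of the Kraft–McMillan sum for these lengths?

0.96875

With common denominator 2^5 = 32: Σ 2^(−ℓᵢ) = 4/32 + 8/32 + 8/32 + 2/32 + 1/32 + 2/32 + 4/32 + 2/32 = 31/32 = 0.96875.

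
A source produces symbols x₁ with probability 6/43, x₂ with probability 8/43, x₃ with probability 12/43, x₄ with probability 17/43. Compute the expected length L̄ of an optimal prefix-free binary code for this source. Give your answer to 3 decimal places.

Repeatedly combine the two least-probable nodes; the expected code length is the sum of the merged weights.
merge 6/43 + 8/43 → 14/43
merge 12/43 + 14/43 → 26/43
merge 17/43 + 26/43 → 1
L = 14/43 + 26/43 + 1 = 83/43 ≈ 1.930 bits/symbol.

1.930 bits/symbol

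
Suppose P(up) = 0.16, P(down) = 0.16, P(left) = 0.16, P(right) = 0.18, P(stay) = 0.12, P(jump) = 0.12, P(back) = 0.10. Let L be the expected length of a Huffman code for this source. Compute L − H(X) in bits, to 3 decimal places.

0.039 bits

Entropy H = −Σ p log₂ p ≈ 2.7807 bits.
Huffman merges: 1/10+3/25→11/50; 3/25+4/25→7/25; 4/25+4/25→8/25; 9/50+11/50→2/5; 7/25+8/25→3/5; 2/5+3/5→1. L = 141/50 ≈ 2.8200.
L − H = 2.8200 − 2.7807 = 0.039 bits.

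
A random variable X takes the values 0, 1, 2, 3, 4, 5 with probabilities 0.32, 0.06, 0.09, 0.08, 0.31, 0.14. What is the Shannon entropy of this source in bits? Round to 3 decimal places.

2.295 bits

H = −Σ pᵢ log₂ pᵢ.
−0.32·log₂(0.32) = 0.5260
−0.06·log₂(0.06) = 0.2435
−0.09·log₂(0.09) = 0.3127
−0.08·log₂(0.08) = 0.2915
−0.31·log₂(0.31) = 0.5238
−0.14·log₂(0.14) = 0.3971
Sum ≈ 2.2946 → 2.295 bits.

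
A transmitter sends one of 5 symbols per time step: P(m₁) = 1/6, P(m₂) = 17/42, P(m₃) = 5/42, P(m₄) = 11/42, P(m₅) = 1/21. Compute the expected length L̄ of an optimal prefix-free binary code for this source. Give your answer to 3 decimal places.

2.095 bits/symbol

Repeatedly combine the two least-probable nodes; the expected code length is the sum of the merged weights.
merge 1/21 + 5/42 → 1/6
merge 1/6 + 1/6 → 1/3
merge 11/42 + 1/3 → 25/42
merge 17/42 + 25/42 → 1
L = 1/6 + 1/3 + 25/42 + 1 = 44/21 ≈ 2.095 bits/symbol.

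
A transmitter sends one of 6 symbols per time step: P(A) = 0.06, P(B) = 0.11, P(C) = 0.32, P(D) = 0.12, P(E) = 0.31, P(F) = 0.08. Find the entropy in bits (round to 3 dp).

2.302 bits

H = −Σ pᵢ log₂ pᵢ.
−0.06·log₂(0.06) = 0.2435
−0.11·log₂(0.11) = 0.3503
−0.32·log₂(0.32) = 0.5260
−0.12·log₂(0.12) = 0.3671
−0.31·log₂(0.31) = 0.5238
−0.08·log₂(0.08) = 0.2915
Sum ≈ 2.3022 → 2.302 bits.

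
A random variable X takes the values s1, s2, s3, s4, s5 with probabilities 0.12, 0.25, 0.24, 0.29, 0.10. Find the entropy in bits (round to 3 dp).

H = −Σ pᵢ log₂ pᵢ.
−0.12·log₂(0.12) = 0.3671
−0.25·log₂(0.25) = 0.5000
−0.24·log₂(0.24) = 0.4941
−0.29·log₂(0.29) = 0.5179
−0.10·log₂(0.10) = 0.3322
Sum ≈ 2.2113 → 2.211 bits.

2.211 bits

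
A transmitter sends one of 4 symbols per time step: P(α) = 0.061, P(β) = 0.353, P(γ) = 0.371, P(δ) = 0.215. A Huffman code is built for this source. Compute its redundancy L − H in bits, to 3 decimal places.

0.121 bits

Entropy H = −Σ p log₂ p ≈ 1.7839 bits.
Huffman merges: 61/1000+43/200→69/250; 69/250+353/1000→629/1000; 371/1000+629/1000→1. L = 381/200 ≈ 1.9050.
L − H = 1.9050 − 1.7839 = 0.121 bits.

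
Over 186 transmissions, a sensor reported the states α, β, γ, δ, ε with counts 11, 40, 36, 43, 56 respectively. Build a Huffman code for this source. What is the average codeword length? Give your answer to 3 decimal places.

Probabilities are the counts divided by 186.
Repeatedly combine the two least-probable nodes; the expected code length is the sum of the merged weights.
merge 11/186 + 6/31 → 47/186
merge 20/93 + 43/186 → 83/186
merge 47/186 + 28/93 → 103/186
merge 83/186 + 103/186 → 1
L = 47/186 + 83/186 + 103/186 + 1 = 419/186 ≈ 2.253 bits/symbol.

2.253 bits/symbol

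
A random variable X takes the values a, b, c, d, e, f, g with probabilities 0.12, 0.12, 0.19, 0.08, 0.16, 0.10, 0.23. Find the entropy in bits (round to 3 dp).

2.724 bits

H = −Σ pᵢ log₂ pᵢ.
−0.12·log₂(0.12) = 0.3671
−0.12·log₂(0.12) = 0.3671
−0.19·log₂(0.19) = 0.4552
−0.08·log₂(0.08) = 0.2915
−0.16·log₂(0.16) = 0.4230
−0.10·log₂(0.10) = 0.3322
−0.23·log₂(0.23) = 0.4877
Sum ≈ 2.7237 → 2.724 bits.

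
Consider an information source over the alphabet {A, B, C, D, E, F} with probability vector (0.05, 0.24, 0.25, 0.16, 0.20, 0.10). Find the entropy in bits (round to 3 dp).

H = −Σ pᵢ log₂ pᵢ.
−0.05·log₂(0.05) = 0.2161
−0.24·log₂(0.24) = 0.4941
−0.25·log₂(0.25) = 0.5000
−0.16·log₂(0.16) = 0.4230
−0.20·log₂(0.20) = 0.4644
−0.10·log₂(0.10) = 0.3322
Sum ≈ 2.4298 → 2.430 bits.

2.430 bits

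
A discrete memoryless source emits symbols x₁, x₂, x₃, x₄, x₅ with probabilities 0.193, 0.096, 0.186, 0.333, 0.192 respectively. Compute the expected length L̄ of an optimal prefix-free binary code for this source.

Repeatedly combine the two least-probable nodes; the expected code length is the sum of the merged weights.
merge 12/125 + 93/500 → 141/500
merge 24/125 + 193/1000 → 77/200
merge 141/500 + 333/1000 → 123/200
merge 77/200 + 123/200 → 1
L = 141/500 + 77/200 + 123/200 + 1 = 1141/500 = 2.282 bits/symbol.

2.282 bits/symbol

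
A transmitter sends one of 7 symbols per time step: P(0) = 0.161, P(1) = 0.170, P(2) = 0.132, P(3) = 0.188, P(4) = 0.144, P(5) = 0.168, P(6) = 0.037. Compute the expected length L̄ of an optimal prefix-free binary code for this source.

Repeatedly combine the two least-probable nodes; the expected code length is the sum of the merged weights.
merge 37/1000 + 33/250 → 169/1000
merge 18/125 + 161/1000 → 61/200
merge 21/125 + 169/1000 → 337/1000
merge 17/100 + 47/250 → 179/500
merge 61/200 + 337/1000 → 321/500
merge 179/500 + 321/500 → 1
L = 169/1000 + 61/200 + 337/1000 + 179/500 + 321/500 + 1 = 2811/1000 = 2.811 bits/symbol.

2.811 bits/symbol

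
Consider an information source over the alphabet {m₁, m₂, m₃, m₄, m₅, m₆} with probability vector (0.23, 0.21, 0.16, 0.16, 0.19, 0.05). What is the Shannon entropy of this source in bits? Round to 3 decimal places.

H = −Σ pᵢ log₂ pᵢ.
−0.23·log₂(0.23) = 0.4877
−0.21·log₂(0.21) = 0.4728
−0.16·log₂(0.16) = 0.4230
−0.16·log₂(0.16) = 0.4230
−0.19·log₂(0.19) = 0.4552
−0.05·log₂(0.05) = 0.2161
Sum ≈ 2.4778 → 2.478 bits.

2.478 bits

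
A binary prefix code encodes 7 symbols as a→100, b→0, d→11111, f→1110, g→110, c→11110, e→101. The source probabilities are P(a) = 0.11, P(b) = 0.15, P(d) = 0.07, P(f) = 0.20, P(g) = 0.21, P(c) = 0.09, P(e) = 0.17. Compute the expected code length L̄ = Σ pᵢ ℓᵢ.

L̄ = Σ pᵢ·ℓᵢ = 0.11·3 + 0.15·1 + 0.07·5 + 0.20·4 + 0.21·3 + 0.09·5 + 0.17·3 = 3.22 bits/symbol.

3.22 bits/symbol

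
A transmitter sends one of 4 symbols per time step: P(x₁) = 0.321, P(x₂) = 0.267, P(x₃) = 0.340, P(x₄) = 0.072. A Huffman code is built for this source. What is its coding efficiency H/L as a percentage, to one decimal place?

91.9%

Entropy H = −Σ p log₂ p ≈ 1.8374 bits.
Huffman merges: 9/125+267/1000→339/1000; 321/1000+339/1000→33/50; 17/50+33/50→1. L = 1999/1000 ≈ 1.9990.
Efficiency = H/L = 1.8374/1.9990 = 91.9%.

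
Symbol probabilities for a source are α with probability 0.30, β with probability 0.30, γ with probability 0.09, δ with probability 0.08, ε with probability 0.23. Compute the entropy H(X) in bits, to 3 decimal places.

2.134 bits

H = −Σ pᵢ log₂ pᵢ.
−0.30·log₂(0.30) = 0.5211
−0.30·log₂(0.30) = 0.5211
−0.09·log₂(0.09) = 0.3127
−0.08·log₂(0.08) = 0.2915
−0.23·log₂(0.23) = 0.4877
Sum ≈ 2.1340 → 2.134 bits.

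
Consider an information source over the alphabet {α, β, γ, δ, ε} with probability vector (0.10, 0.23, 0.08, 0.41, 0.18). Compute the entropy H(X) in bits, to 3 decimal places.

H = −Σ pᵢ log₂ pᵢ.
−0.10·log₂(0.10) = 0.3322
−0.23·log₂(0.23) = 0.4877
−0.08·log₂(0.08) = 0.2915
−0.41·log₂(0.41) = 0.5274
−0.18·log₂(0.18) = 0.4453
Sum ≈ 2.0841 → 2.084 bits.

2.084 bits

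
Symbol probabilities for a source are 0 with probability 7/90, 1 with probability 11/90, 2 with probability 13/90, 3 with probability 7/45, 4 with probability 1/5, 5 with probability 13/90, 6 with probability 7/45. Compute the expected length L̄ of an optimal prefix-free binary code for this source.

Repeatedly combine the two least-probable nodes; the expected code length is the sum of the merged weights.
merge 7/90 + 11/90 → 1/5
merge 13/90 + 13/90 → 13/45
merge 7/45 + 7/45 → 14/45
merge 1/5 + 1/5 → 2/5
merge 13/45 + 14/45 → 3/5
merge 2/5 + 3/5 → 1
L = 1/5 + 13/45 + 14/45 + 2/5 + 3/5 + 1 = 14/5 = 2.8 bits/symbol.

2.8 bits/symbol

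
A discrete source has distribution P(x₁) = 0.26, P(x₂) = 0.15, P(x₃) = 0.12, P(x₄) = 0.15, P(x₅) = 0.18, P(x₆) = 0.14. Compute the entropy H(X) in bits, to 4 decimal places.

H = −Σ pᵢ log₂ pᵢ.
−0.26·log₂(0.26) = 0.5053
−0.15·log₂(0.15) = 0.4105
−0.12·log₂(0.12) = 0.3671
−0.15·log₂(0.15) = 0.4105
−0.18·log₂(0.18) = 0.4453
−0.14·log₂(0.14) = 0.3971
Sum ≈ 2.5359 → 2.5359 bits.

2.5359 bits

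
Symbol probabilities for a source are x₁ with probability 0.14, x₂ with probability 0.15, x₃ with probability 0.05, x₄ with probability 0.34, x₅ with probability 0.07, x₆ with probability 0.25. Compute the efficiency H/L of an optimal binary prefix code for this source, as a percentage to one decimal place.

97.5%

Entropy H = −Σ p log₂ p ≈ 2.3215 bits.
Huffman merges: 1/20+7/100→3/25; 3/25+7/50→13/50; 3/20+1/4→2/5; 13/50+17/50→3/5; 2/5+3/5→1. L = 119/50 ≈ 2.3800.
Efficiency = H/L = 2.3215/2.3800 = 97.5%.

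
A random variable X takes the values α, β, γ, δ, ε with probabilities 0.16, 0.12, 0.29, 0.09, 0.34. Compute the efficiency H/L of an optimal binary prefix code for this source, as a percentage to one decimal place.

Entropy H = −Σ p log₂ p ≈ 2.1498 bits.
Huffman merges: 9/100+3/25→21/100; 4/25+21/100→37/100; 29/100+17/50→63/100; 37/100+63/100→1. L = 221/100 ≈ 2.2100.
Efficiency = H/L = 2.1498/2.2100 = 97.3%.

97.3%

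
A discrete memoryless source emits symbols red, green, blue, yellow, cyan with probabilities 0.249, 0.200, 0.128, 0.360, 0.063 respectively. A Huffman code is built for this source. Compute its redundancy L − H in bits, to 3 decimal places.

0.066 bits

Entropy H = −Σ p log₂ p ≈ 2.1253 bits.
Huffman merges: 63/1000+16/125→191/1000; 191/1000+1/5→391/1000; 249/1000+9/25→609/1000; 391/1000+609/1000→1. L = 2191/1000 ≈ 2.1910.
L − H = 2.1910 − 2.1253 = 0.066 bits.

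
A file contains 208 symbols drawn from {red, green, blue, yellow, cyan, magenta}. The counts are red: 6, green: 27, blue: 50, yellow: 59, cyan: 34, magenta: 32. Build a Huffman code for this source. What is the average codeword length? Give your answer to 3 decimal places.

Probabilities are the counts divided by 208.
Repeatedly combine the two least-probable nodes; the expected code length is the sum of the merged weights.
merge 3/104 + 27/208 → 33/208
merge 2/13 + 33/208 → 5/16
merge 17/104 + 25/104 → 21/52
merge 59/208 + 5/16 → 31/52
merge 21/52 + 31/52 → 1
L = 33/208 + 5/16 + 21/52 + 31/52 + 1 = 257/104 ≈ 2.471 bits/symbol.

2.471 bits/symbol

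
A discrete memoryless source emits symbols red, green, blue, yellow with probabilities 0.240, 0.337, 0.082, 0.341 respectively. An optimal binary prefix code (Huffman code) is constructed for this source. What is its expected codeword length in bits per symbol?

1.981 bits/symbol

Repeatedly combine the two least-probable nodes; the expected code length is the sum of the merged weights.
merge 41/500 + 6/25 → 161/500
merge 161/500 + 337/1000 → 659/1000
merge 341/1000 + 659/1000 → 1
L = 161/500 + 659/1000 + 1 = 1981/1000 = 1.981 bits/symbol.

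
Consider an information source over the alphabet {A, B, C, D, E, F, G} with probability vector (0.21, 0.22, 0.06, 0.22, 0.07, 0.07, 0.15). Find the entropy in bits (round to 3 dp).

2.625 bits

H = −Σ pᵢ log₂ pᵢ.
−0.21·log₂(0.21) = 0.4728
−0.22·log₂(0.22) = 0.4806
−0.06·log₂(0.06) = 0.2435
−0.22·log₂(0.22) = 0.4806
−0.07·log₂(0.07) = 0.2686
−0.07·log₂(0.07) = 0.2686
−0.15·log₂(0.15) = 0.4105
Sum ≈ 2.6252 → 2.625 bits.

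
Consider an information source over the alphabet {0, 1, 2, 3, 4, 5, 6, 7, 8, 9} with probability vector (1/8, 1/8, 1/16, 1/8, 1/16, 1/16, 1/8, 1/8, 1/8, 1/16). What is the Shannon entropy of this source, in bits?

3.25 bits

Each probability is a power of 1/2, so log₂(1/p) is an integer.
H = Σ p·log₂(1/p) = 1/8·3 + 1/8·3 + 1/16·4 + 1/8·3 + 1/16·4 + 1/16·4 + 1/8·3 + 1/8·3 + 1/8·3 + 1/16·4 = 3.25 bits.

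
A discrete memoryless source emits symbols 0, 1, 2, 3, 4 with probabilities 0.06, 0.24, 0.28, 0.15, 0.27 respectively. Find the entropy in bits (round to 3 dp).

H = −Σ pᵢ log₂ pᵢ.
−0.06·log₂(0.06) = 0.2435
−0.24·log₂(0.24) = 0.4941
−0.28·log₂(0.28) = 0.5142
−0.15·log₂(0.15) = 0.4105
−0.27·log₂(0.27) = 0.5100
Sum ≈ 2.1725 → 2.172 bits.

2.172 bits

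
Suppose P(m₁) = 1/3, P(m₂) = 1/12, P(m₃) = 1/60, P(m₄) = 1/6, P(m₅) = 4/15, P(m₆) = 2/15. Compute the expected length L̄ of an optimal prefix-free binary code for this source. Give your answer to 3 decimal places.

2.333 bits/symbol

Repeatedly combine the two least-probable nodes; the expected code length is the sum of the merged weights.
merge 1/60 + 1/12 → 1/10
merge 1/10 + 2/15 → 7/30
merge 1/6 + 7/30 → 2/5
merge 4/15 + 1/3 → 3/5
merge 2/5 + 3/5 → 1
L = 1/10 + 7/30 + 2/5 + 3/5 + 1 = 7/3 ≈ 2.333 bits/symbol.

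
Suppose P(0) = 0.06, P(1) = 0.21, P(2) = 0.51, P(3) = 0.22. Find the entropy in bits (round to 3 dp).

H = −Σ pᵢ log₂ pᵢ.
−0.06·log₂(0.06) = 0.2435
−0.21·log₂(0.21) = 0.4728
−0.51·log₂(0.51) = 0.4954
−0.22·log₂(0.22) = 0.4806
Sum ≈ 1.6924 → 1.692 bits.

1.692 bits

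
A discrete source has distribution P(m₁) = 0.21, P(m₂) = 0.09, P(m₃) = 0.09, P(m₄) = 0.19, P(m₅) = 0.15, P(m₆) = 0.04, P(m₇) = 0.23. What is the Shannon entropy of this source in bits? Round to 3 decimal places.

H = −Σ pᵢ log₂ pᵢ.
−0.21·log₂(0.21) = 0.4728
−0.09·log₂(0.09) = 0.3127
−0.09·log₂(0.09) = 0.3127
−0.19·log₂(0.19) = 0.4552
−0.15·log₂(0.15) = 0.4105
−0.04·log₂(0.04) = 0.1858
−0.23·log₂(0.23) = 0.4877
Sum ≈ 2.6373 → 2.637 bits.

2.637 bits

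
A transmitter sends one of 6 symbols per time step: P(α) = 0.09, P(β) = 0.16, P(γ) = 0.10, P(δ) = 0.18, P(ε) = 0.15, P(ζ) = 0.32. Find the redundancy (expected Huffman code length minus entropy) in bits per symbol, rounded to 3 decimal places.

Entropy H = −Σ p log₂ p ≈ 2.4498 bits.
Huffman merges: 9/100+1/10→19/100; 3/20+4/25→31/100; 9/50+19/100→37/100; 31/100+8/25→63/100; 37/100+63/100→1. L = 5/2 ≈ 2.5000.
L − H = 2.5000 − 2.4498 = 0.050 bits.

0.050 bits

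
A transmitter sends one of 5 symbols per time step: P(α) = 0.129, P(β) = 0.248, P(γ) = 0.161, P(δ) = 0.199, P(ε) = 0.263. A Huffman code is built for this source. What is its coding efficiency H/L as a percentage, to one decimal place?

Entropy H = −Σ p log₂ p ≈ 2.2745 bits.
Huffman merges: 129/1000+161/1000→29/100; 199/1000+31/125→447/1000; 263/1000+29/100→553/1000; 447/1000+553/1000→1. L = 229/100 ≈ 2.2900.
Efficiency = H/L = 2.2745/2.2900 = 99.3%.

99.3%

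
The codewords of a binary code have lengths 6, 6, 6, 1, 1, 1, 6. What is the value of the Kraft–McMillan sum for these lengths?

With common denominator 2^6 = 64: Σ 2^(−ℓᵢ) = 1/64 + 1/64 + 1/64 + 32/64 + 32/64 + 32/64 + 1/64 = 100/64 = 1.5625.

1.5625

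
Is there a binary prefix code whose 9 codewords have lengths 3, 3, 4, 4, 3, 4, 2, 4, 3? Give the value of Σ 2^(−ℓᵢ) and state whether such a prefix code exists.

With common denominator 2^4 = 16: Σ 2^(−ℓᵢ) = 2/16 + 2/16 + 1/16 + 1/16 + 2/16 + 1/16 + 4/16 + 1/16 + 2/16 = 16/16 = 1.
Kraft's inequality requires Σ ≤ 1; here Σ = 1 ≤ 1, so such a prefix code exists.

1; yes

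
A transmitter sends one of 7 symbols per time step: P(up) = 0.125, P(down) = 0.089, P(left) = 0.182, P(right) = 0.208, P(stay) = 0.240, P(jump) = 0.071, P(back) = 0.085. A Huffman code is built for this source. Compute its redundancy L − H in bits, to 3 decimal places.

Entropy H = −Σ p log₂ p ≈ 2.6715 bits.
Huffman merges: 71/1000+17/200→39/250; 89/1000+1/8→107/500; 39/250+91/500→169/500; 26/125+107/500→211/500; 6/25+169/500→289/500; 211/500+289/500→1. L = 677/250 ≈ 2.7080.
L − H = 2.7080 − 2.6715 = 0.036 bits.

0.036 bits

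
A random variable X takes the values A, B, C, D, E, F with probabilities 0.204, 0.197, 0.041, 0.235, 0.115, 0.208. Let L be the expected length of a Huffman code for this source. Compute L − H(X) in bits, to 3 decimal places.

0.069 bits

Entropy H = −Σ p log₂ p ≈ 2.4395 bits.
Huffman merges: 41/1000+23/200→39/250; 39/250+197/1000→353/1000; 51/250+26/125→103/250; 47/200+353/1000→147/250; 103/250+147/250→1. L = 2509/1000 ≈ 2.5090.
L − H = 2.5090 − 2.4395 = 0.069 bits.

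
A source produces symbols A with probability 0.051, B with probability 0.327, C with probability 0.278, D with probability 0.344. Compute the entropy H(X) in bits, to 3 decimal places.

H = −Σ pᵢ log₂ pᵢ.
−0.051·log₂(0.051) = 0.2190
−0.327·log₂(0.327) = 0.5273
−0.278·log₂(0.278) = 0.5134
−0.344·log₂(0.344) = 0.5296
Sum ≈ 1.7893 → 1.789 bits.

1.789 bits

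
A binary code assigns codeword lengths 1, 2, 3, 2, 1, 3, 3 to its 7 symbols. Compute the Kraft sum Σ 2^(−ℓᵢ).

With common denominator 2^3 = 8: Σ 2^(−ℓᵢ) = 4/8 + 2/8 + 1/8 + 2/8 + 4/8 + 1/8 + 1/8 = 15/8 = 1.875.

1.875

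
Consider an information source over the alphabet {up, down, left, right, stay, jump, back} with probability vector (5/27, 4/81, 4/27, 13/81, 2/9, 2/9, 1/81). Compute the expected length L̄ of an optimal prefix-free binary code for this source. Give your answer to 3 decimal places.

Repeatedly combine the two least-probable nodes; the expected code length is the sum of the merged weights.
merge 1/81 + 4/81 → 5/81
merge 5/81 + 4/27 → 17/81
merge 13/81 + 5/27 → 28/81
merge 17/81 + 2/9 → 35/81
merge 2/9 + 28/81 → 46/81
merge 35/81 + 46/81 → 1
L = 5/81 + 17/81 + 28/81 + 35/81 + 46/81 + 1 = 212/81 ≈ 2.617 bits/symbol.

2.617 bits/symbol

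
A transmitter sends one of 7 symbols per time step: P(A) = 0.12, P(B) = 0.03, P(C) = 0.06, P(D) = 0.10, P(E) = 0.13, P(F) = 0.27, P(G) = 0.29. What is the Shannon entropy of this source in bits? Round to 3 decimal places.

H = −Σ pᵢ log₂ pᵢ.
−0.12·log₂(0.12) = 0.3671
−0.03·log₂(0.03) = 0.1518
−0.06·log₂(0.06) = 0.2435
−0.10·log₂(0.10) = 0.3322
−0.13·log₂(0.13) = 0.3826
−0.27·log₂(0.27) = 0.5100
−0.29·log₂(0.29) = 0.5179
Sum ≈ 2.5051 → 2.505 bits.

2.505 bits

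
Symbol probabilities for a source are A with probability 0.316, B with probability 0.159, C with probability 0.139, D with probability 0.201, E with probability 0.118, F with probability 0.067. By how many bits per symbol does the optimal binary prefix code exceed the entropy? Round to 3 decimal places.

Entropy H = −Σ p log₂ p ≈ 2.4331 bits.
Huffman merges: 67/1000+59/500→37/200; 139/1000+159/1000→149/500; 37/200+201/1000→193/500; 149/500+79/250→307/500; 193/500+307/500→1. L = 2483/1000 ≈ 2.4830.
L − H = 2.4830 − 2.4331 = 0.050 bits.

0.050 bits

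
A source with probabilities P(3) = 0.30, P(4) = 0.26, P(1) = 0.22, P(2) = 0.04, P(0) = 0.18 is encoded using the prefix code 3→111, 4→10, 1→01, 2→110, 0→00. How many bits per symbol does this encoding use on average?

L̄ = Σ pᵢ·ℓᵢ = 0.30·3 + 0.26·2 + 0.22·2 + 0.04·3 + 0.18·2 = 2.34 bits/symbol.

2.34 bits/symbol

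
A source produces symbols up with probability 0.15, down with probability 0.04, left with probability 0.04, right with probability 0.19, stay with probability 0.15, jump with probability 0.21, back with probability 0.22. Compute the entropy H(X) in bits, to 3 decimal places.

2.601 bits

H = −Σ pᵢ log₂ pᵢ.
−0.15·log₂(0.15) = 0.4105
−0.04·log₂(0.04) = 0.1858
−0.04·log₂(0.04) = 0.1858
−0.19·log₂(0.19) = 0.4552
−0.15·log₂(0.15) = 0.4105
−0.21·log₂(0.21) = 0.4728
−0.22·log₂(0.22) = 0.4806
Sum ≈ 2.6012 → 2.601 bits.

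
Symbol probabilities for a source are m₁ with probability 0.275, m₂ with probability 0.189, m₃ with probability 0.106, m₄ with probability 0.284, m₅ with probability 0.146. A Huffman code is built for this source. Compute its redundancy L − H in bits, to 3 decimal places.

Entropy H = −Σ p log₂ p ≈ 2.2307 bits.
Huffman merges: 53/500+73/500→63/250; 189/1000+63/250→441/1000; 11/40+71/250→559/1000; 441/1000+559/1000→1. L = 563/250 ≈ 2.2520.
L − H = 2.2520 − 2.2307 = 0.021 bits.

0.021 bits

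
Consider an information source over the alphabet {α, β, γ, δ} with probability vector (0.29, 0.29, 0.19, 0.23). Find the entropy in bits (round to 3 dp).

1.979 bits

H = −Σ pᵢ log₂ pᵢ.
−0.29·log₂(0.29) = 0.5179
−0.29·log₂(0.29) = 0.5179
−0.19·log₂(0.19) = 0.4552
−0.23·log₂(0.23) = 0.4877
Sum ≈ 1.9787 → 1.979 bits.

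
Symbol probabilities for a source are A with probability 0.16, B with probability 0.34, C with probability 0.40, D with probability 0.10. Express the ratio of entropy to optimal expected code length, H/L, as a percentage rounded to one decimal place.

97.5%

Entropy H = −Σ p log₂ p ≈ 1.8132 bits.
Huffman merges: 1/10+4/25→13/50; 13/50+17/50→3/5; 2/5+3/5→1. L = 93/50 ≈ 1.8600.
Efficiency = H/L = 1.8132/1.8600 = 97.5%.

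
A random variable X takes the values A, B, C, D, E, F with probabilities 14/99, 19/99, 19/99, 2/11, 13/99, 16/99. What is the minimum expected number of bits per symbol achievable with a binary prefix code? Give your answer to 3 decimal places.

2.616 bits/symbol

Repeatedly combine the two least-probable nodes; the expected code length is the sum of the merged weights.
merge 13/99 + 14/99 → 3/11
merge 16/99 + 2/11 → 34/99
merge 19/99 + 19/99 → 38/99
merge 3/11 + 34/99 → 61/99
merge 38/99 + 61/99 → 1
L = 3/11 + 34/99 + 38/99 + 61/99 + 1 = 259/99 ≈ 2.616 bits/symbol.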